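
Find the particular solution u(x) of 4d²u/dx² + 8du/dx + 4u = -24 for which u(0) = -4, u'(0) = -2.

Divide through by 4: u'' + 2u' + u = -6.
Characteristic equation r² + 2r + 1 = 0 has discriminant (2)² - 4·(1) = 0, so r = -1 is a repeated root.
Hence u_h = (C1 + C2*x)*exp(-x).
For the particular solution try u_p = A0. Substituting and matching coefficients of each power of x gives A0 = -6, so u_p = -6.
General solution: u = -6 + C1*exp(-x) + C2*x*exp(-x).
Apply the initial conditions: u(0) = -6 + C1 = -4 and u'(0) = C2 - C1 = -2. Solving gives C1 = 2, C2 = 0.

u = -6 + 2*exp(-x)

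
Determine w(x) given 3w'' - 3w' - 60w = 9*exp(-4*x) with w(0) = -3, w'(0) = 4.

Divide through by 3: w'' - w' - 20w = 3*exp(-4*x).
Characteristic equation r² - r - 20 = 0 factors as (r + 4)(r - 5) = 0, so r = -4, 5.
Hence w_h = C1*exp(-4*x) + C2*exp(5*x).
Since exp(-4*x) solves the homogeneous equation (r = -4 is a root of multiplicity 1), multiply the trial by x. Try w_p = A*x*exp(-4*x). Substituting into the equation and dividing by exp(-4*x) gives A = -1/3, so w_p = -x*exp(-4*x)/3.
General solution: w = C1*exp(-4*x) + C2*exp(5*x) - x*exp(-4*x)/3.
Apply the initial conditions: w(0) = C1 + C2 = -3 and w'(0) = -1/3 - 4*C1 + 5*C2 = 4. Solving gives C1 = -58/27, C2 = -23/27.

w = -58*exp(-4*x)/27 - 23*exp(5*x)/27 - x*exp(-4*x)/3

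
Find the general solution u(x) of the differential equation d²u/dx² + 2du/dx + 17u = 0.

u = C1*cos(4*x)*exp(-x) + C2*exp(-x)*sin(4*x)

Characteristic equation r² + 2r + 17 = 0 has discriminant (2)² - 4·(17) = -64 < 0, so r = -1 ± 4i.
Hence u_h = C1*cos(4*x)*exp(-x) + C2*exp(-x)*sin(4*x).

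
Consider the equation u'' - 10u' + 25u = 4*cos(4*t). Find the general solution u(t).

u = -160*sin(4*t)/1681 + 36*cos(4*t)/1681 + C1*exp(5*t) + C2*t*exp(5*t)

Characteristic equation r² - 10r + 25 = 0 has discriminant (-10)² - 4·(25) = 0, so r = 5 is a repeated root.
Hence u_h = (C1 + C2*t)*exp(5*t).
Try u_p = A*cos(4*t) + B*sin(4*t). Substituting and equating the coefficients of cos(4t) and sin(4t) gives A = 36/1681, B = -160/1681, so u_p = -160*sin(4*t)/1681 + 36*cos(4*t)/1681.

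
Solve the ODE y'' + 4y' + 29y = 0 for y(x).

Characteristic equation r² + 4r + 29 = 0 has discriminant (4)² - 4·(29) = -100 < 0, so r = -2 ± 5i.
Hence y_h = C1*cos(5*x)*exp(-2*x) + C2*exp(-2*x)*sin(5*x).

y = C1*cos(5*x)*exp(-2*x) + C2*exp(-2*x)*sin(5*x)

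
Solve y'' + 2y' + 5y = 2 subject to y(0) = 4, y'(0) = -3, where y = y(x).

Characteristic equation r² + 2r + 5 = 0 has discriminant (2)² - 4·(5) = -16 < 0, so r = -1 ± 2i.
Hence y_h = C1*cos(2*x)*exp(-x) + C2*exp(-x)*sin(2*x).
For the particular solution try y_p = A0. Substituting and matching coefficients of each power of x gives A0 = 2/5, so y_p = 2/5.
General solution: y = 2/5 + C1*cos(2*x)*exp(-x) + C2*exp(-x)*sin(2*x).
Apply the initial conditions: y(0) = 2/5 + C1 = 4 and y'(0) = -C1 + 2*C2 = -3. Solving gives C1 = 18/5, C2 = 3/10.

y = 2/5 + 3*exp(-x)*sin(2*x)/10 + 18*cos(2*x)*exp(-x)/5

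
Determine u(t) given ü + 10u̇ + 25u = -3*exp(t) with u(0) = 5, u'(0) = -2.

Characteristic equation r² + 10r + 25 = 0 has discriminant (10)² - 4·(25) = 0, so r = -5 is a repeated root.
Hence u_h = (C1 + C2*t)*exp(-5*t).
Try u_p = A*exp(t). Substituting into the equation and dividing by exp(t) gives A = -1/12, so u_p = -exp(t)/12.
General solution: u = -exp(t)/12 + C1*exp(-5*t) + C2*t*exp(-5*t).
Apply the initial conditions: u(0) = -1/12 + C1 = 5 and u'(0) = -1/12 + C2 - 5*C1 = -2. Solving gives C1 = 61/12, C2 = 47/2.

u = -exp(t)/12 + 61*exp(-5*t)/12 + 47*t*exp(-5*t)/2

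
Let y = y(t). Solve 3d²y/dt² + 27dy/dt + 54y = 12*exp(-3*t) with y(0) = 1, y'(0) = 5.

y = -20*exp(-6*t)/9 + 29*exp(-3*t)/9 + 4*t*exp(-3*t)/3

Divide through by 3: y'' + 9y' + 18y = 4*exp(-3*t).
Characteristic equation r² + 9r + 18 = 0 factors as (r + 6)(r + 3) = 0, so r = -6, -3.
Hence y_h = C1*exp(-6*t) + C2*exp(-3*t).
Since exp(-3*t) solves the homogeneous equation (r = -3 is a root of multiplicity 1), multiply the trial by t. Try y_p = A*t*exp(-3*t). Substituting into the equation and dividing by exp(-3*t) gives A = 4/3, so y_p = 4*t*exp(-3*t)/3.
General solution: y = C1*exp(-6*t) + C2*exp(-3*t) + 4*t*exp(-3*t)/3.
Apply the initial conditions: y(0) = C1 + C2 = 1 and y'(0) = 4/3 - 6*C1 - 3*C2 = 5. Solving gives C1 = -20/9, C2 = 29/9.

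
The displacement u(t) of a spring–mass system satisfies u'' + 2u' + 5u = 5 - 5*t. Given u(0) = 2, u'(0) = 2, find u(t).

Characteristic equation r² + 2r + 5 = 0 has discriminant (2)² - 4·(5) = -16 < 0, so r = -1 ± 2i.
Hence u_h = C1*cos(2*t)*exp(-t) + C2*exp(-t)*sin(2*t).
For the particular solution try u_p = A0 + A1*t. Substituting and matching coefficients of each power of t gives A0 = 7/5, A1 = -1, so u_p = 7/5 - t.
General solution: u = 7/5 - t + C1*cos(2*t)*exp(-t) + C2*exp(-t)*sin(2*t).
Apply the initial conditions: u(0) = 7/5 + C1 = 2 and u'(0) = -1 - C1 + 2*C2 = 2. Solving gives C1 = 3/5, C2 = 9/5.

u = 7/5 - t + 3*cos(2*t)*exp(-t)/5 + 9*exp(-t)*sin(2*t)/5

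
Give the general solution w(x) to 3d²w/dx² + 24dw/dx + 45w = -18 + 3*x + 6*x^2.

w = -1274/3375 - 17*x/225 + 2*x**2/15 + C1*exp(-5*x) + C2*exp(-3*x)

Divide through by 3: w'' + 8w' + 15w = -6 + x + 2*x^2.
Characteristic equation r² + 8r + 15 = 0 factors as (r + 5)(r + 3) = 0, so r = -5, -3.
Hence w_h = C1*exp(-5*x) + C2*exp(-3*x).
For the particular solution try w_p = A0 + A1*x + A2*x^2. Substituting and matching coefficients of each power of x gives A0 = -1274/3375, A1 = -17/225, A2 = 2/15, so w_p = -1274/3375 - 17*x/225 + 2*x^2/15.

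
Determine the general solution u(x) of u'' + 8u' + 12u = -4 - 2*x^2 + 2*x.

u = -61/108 - x**2/6 + 7*x/18 + C1*exp(-6*x) + C2*exp(-2*x)

Characteristic equation r² + 8r + 12 = 0 factors as (r + 6)(r + 2) = 0, so r = -6, -2.
Hence u_h = C1*exp(-6*x) + C2*exp(-2*x).
For the particular solution try u_p = A0 + A1*x + A2*x^2. Substituting and matching coefficients of each power of x gives A0 = -61/108, A1 = 7/18, A2 = -1/6, so u_p = -61/108 - x^2/6 + 7*x/18.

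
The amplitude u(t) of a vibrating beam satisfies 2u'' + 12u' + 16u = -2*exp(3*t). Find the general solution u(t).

Divide through by 2: u'' + 6u' + 8u = -exp(3*t).
Characteristic equation r² + 6r + 8 = 0 factors as (r + 2)(r + 4) = 0, so r = -2, -4.
Hence u_h = C1*exp(-2*t) + C2*exp(-4*t).
Try u_p = A*exp(3*t). Substituting into the equation and dividing by exp(3*t) gives A = -1/35, so u_p = -exp(3*t)/35.

u = -exp(3*t)/35 + C1*exp(-2*t) + C2*exp(-4*t)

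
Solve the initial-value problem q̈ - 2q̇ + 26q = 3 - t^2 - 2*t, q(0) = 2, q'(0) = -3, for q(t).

Characteristic equation r² - 2r + 26 = 0 has discriminant (-2)² - 4·(26) = -100 < 0, so r = 1 ± 5i.
Hence q_h = C1*cos(5*t)*exp(t) + C2*exp(t)*sin(5*t).
For the particular solution try q_p = A0 + A1*t + A2*t^2. Substituting and matching coefficients of each power of t gives A0 = 246/2197, A1 = -14/169, A2 = -1/26, so q_p = 246/2197 - 14*t/169 - t^2/26.
General solution: q = 246/2197 - 14*t/169 - t^2/26 + C1*cos(5*t)*exp(t) + C2*exp(t)*sin(5*t).
Apply the initial conditions: q(0) = 246/2197 + C1 = 2 and q'(0) = -14/169 + C1 + 5*C2 = -3. Solving gives C1 = 4148/2197, C2 = -10557/10985.

q = 246/2197 - 14*t/169 - t**2/26 - 10557*exp(t)*sin(5*t)/10985 + 4148*cos(5*t)*exp(t)/2197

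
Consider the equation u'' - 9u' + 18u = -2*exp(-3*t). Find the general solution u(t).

Characteristic equation r² - 9r + 18 = 0 factors as (r - 3)(r - 6) = 0, so r = 3, 6.
Hence u_h = C1*exp(3*t) + C2*exp(6*t).
Try u_p = A*exp(-3*t). Substituting into the equation and dividing by exp(-3*t) gives A = -1/27, so u_p = -exp(-3*t)/27.

u = -exp(-3*t)/27 + C1*exp(3*t) + C2*exp(6*t)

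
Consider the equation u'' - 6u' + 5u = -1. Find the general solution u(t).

Characteristic equation r² - 6r + 5 = 0 factors as (r - 1)(r - 5) = 0, so r = 1, 5.
Hence u_h = C1*exp(t) + C2*exp(5*t).
For the particular solution try u_p = A0. Substituting and matching coefficients of each power of t gives A0 = -1/5, so u_p = -1/5.

u = -1/5 + C1*exp(t) + C2*exp(5*t)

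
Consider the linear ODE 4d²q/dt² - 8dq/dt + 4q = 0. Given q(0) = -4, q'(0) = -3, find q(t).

Divide through by 4: q'' - 2q' + q = 0.
Characteristic equation r² - 2r + 1 = 0 has discriminant (-2)² - 4·(1) = 0, so r = 1 is a repeated root.
Hence q_h = (C1 + C2*t)*exp(t).
Apply the initial conditions: q(0) = C1 = -4 and q'(0) = C1 + C2 = -3. Solving gives C1 = -4, C2 = 1.

q = -4*exp(t) + t*exp(t)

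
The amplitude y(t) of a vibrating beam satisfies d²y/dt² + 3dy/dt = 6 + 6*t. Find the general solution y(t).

Characteristic equation r² + 3r = 0 factors as (r + 3)r = 0, so r = -3, 0.
Hence y_h = C1*exp(-3*t) + C2.
Since 0 is a characteristic root (multiplicity 1), multiply the polynomial trial by t: try y_p = t*(A0 + A1*t). Substituting and matching coefficients of each power of t gives A0 = 4/3, A1 = 1, so y_p = t^2 + 4*t/3.

y = C2 + t**2 + 4*t/3 + C1*exp(-3*t)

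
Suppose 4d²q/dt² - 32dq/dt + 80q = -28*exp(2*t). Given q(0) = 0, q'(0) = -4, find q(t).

q = -7*exp(2*t)/8 - 23*exp(4*t)*sin(2*t)/8 + 7*cos(2*t)*exp(4*t)/8

Divide through by 4: q'' - 8q' + 20q = -7*exp(2*t).
Characteristic equation r² - 8r + 20 = 0 has discriminant (-8)² - 4·(20) = -16 < 0, so r = 4 ± 2i.
Hence q_h = C1*cos(2*t)*exp(4*t) + C2*exp(4*t)*sin(2*t).
Try q_p = A*exp(2*t). Substituting into the equation and dividing by exp(2*t) gives A = -7/8, so q_p = -7*exp(2*t)/8.
General solution: q = -7*exp(2*t)/8 + C1*cos(2*t)*exp(4*t) + C2*exp(4*t)*sin(2*t).
Apply the initial conditions: q(0) = -7/8 + C1 = 0 and q'(0) = -7/4 + 2*C2 + 4*C1 = -4. Solving gives C1 = 7/8, C2 = -23/8.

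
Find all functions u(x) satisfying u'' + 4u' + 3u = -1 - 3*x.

Characteristic equation r² + 4r + 3 = 0 factors as (r + 3)(r + 1) = 0, so r = -3, -1.
Hence u_h = C1*exp(-3*x) + C2*exp(-x).
For the particular solution try u_p = A0 + A1*x. Substituting and matching coefficients of each power of x gives A0 = 1, A1 = -1, so u_p = 1 - x.

u = 1 - x + C1*exp(-3*x) + C2*exp(-x)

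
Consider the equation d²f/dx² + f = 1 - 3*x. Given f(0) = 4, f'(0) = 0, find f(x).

Characteristic equation r² + 1 = 0 has discriminant (0)² - 4·(1) = -4 < 0, so r = ± i.
Hence f_h = C1*cos(x) + C2*sin(x).
For the particular solution try f_p = A0 + A1*x. Substituting and matching coefficients of each power of x gives A0 = 1, A1 = -3, so f_p = 1 - 3*x.
General solution: f = 1 - 3*x + C1*cos(x) + C2*sin(x).
Apply the initial conditions: f(0) = 1 + C1 = 4 and f'(0) = -3 + C2 = 0. Solving gives C1 = 3, C2 = 3.

f = 1 - 3*x + 3*cos(x) + 3*sin(x)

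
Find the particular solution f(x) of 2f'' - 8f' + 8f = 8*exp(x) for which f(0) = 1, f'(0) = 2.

Divide through by 2: f'' - 4f' + 4f = 4*exp(x).
Characteristic equation r² - 4r + 4 = 0 has discriminant (-4)² - 4·(4) = 0, so r = 2 is a repeated root.
Hence f_h = (C1 + C2*x)*exp(2*x).
Try f_p = A*exp(x). Substituting into the equation and dividing by exp(x) gives A = 4, so f_p = 4*exp(x).
General solution: f = 4*exp(x) + C1*exp(2*x) + C2*x*exp(2*x).
Apply the initial conditions: f(0) = 4 + C1 = 1 and f'(0) = 4 + C2 + 2*C1 = 2. Solving gives C1 = -3, C2 = 4.

f = -3*exp(2*x) + 4*exp(x) + 4*x*exp(2*x)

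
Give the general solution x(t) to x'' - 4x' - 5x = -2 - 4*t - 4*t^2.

Characteristic equation r² - 4r - 5 = 0 factors as (r - 5)(r + 1) = 0, so r = 5, -1.
Hence x_h = C1*exp(5*t) + C2*exp(-t).
For the particular solution try x_p = A0 + A1*t + A2*t^2. Substituting and matching coefficients of each power of t gives A0 = 138/125, A1 = -12/25, A2 = 4/5, so x_p = 138/125 - 12*t/25 + 4*t^2/5.

x = 138/125 - 12*t/25 + 4*t**2/5 + C1*exp(5*t) + C2*exp(-t)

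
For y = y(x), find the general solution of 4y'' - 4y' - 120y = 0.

y = C1*exp(-5*x) + C2*exp(6*x)

Divide through by 4: y'' - y' - 30y = 0.
Characteristic equation r² - r - 30 = 0 factors as (r + 5)(r - 6) = 0, so r = -5, 6.
Hence y_h = C1*exp(-5*x) + C2*exp(6*x).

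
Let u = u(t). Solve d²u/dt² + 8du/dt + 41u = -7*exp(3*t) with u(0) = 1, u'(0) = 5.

u = -7*exp(3*t)/74 + 81*cos(5*t)*exp(-4*t)/74 + 143*exp(-4*t)*sin(5*t)/74

Characteristic equation r² + 8r + 41 = 0 has discriminant (8)² - 4·(41) = -100 < 0, so r = -4 ± 5i.
Hence u_h = C1*cos(5*t)*exp(-4*t) + C2*exp(-4*t)*sin(5*t).
Try u_p = A*exp(3*t). Substituting into the equation and dividing by exp(3*t) gives A = -7/74, so u_p = -7*exp(3*t)/74.
General solution: u = -7*exp(3*t)/74 + C1*cos(5*t)*exp(-4*t) + C2*exp(-4*t)*sin(5*t).
Apply the initial conditions: u(0) = -7/74 + C1 = 1 and u'(0) = -21/74 - 4*C1 + 5*C2 = 5. Solving gives C1 = 81/74, C2 = 143/74.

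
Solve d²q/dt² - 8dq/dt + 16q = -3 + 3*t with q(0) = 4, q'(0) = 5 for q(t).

q = -3/32 + 3*t/16 + 131*exp(4*t)/32 - 185*t*exp(4*t)/16

Characteristic equation r² - 8r + 16 = 0 has discriminant (-8)² - 4·(16) = 0, so r = 4 is a repeated root.
Hence q_h = (C1 + C2*t)*exp(4*t).
For the particular solution try q_p = A0 + A1*t. Substituting and matching coefficients of each power of t gives A0 = -3/32, A1 = 3/16, so q_p = -3/32 + 3*t/16.
General solution: q = -3/32 + 3*t/16 + C1*exp(4*t) + C2*t*exp(4*t).
Apply the initial conditions: q(0) = -3/32 + C1 = 4 and q'(0) = 3/16 + C2 + 4*C1 = 5. Solving gives C1 = 131/32, C2 = -185/16.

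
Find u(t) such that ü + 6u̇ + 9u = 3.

u = 1/3 + C1*exp(-3*t) + C2*t*exp(-3*t)

Characteristic equation r² + 6r + 9 = 0 has discriminant (6)² - 4·(9) = 0, so r = -3 is a repeated root.
Hence u_h = (C1 + C2*t)*exp(-3*t).
For the particular solution try u_p = A0. Substituting and matching coefficients of each power of t gives A0 = 1/3, so u_p = 1/3.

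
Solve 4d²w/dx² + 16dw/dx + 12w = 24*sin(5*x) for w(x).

w = -33*sin(5*x)/221 - 30*cos(5*x)/221 + C1*exp(-x) + C2*exp(-3*x)

Divide through by 4: w'' + 4w' + 3w = 6*sin(5*x).
Characteristic equation r² + 4r + 3 = 0 factors as (r + 1)(r + 3) = 0, so r = -1, -3.
Hence w_h = C1*exp(-x) + C2*exp(-3*x).
Try w_p = A*cos(5*x) + B*sin(5*x). Substituting and equating the coefficients of cos(5x) and sin(5x) gives A = -30/221, B = -33/221, so w_p = -33*sin(5*x)/221 - 30*cos(5*x)/221.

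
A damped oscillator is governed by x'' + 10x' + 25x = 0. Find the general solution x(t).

x = C1*exp(-5*t) + C2*t*exp(-5*t)

Characteristic equation r² + 10r + 25 = 0 has discriminant (10)² - 4·(25) = 0, so r = -5 is a repeated root.
Hence x_h = (C1 + C2*t)*exp(-5*t).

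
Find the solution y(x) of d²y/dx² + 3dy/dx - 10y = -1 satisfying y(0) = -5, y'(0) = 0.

Characteristic equation r² + 3r - 10 = 0 factors as (r + 5)(r - 2) = 0, so r = -5, 2.
Hence y_h = C1*exp(-5*x) + C2*exp(2*x).
For the particular solution try y_p = A0. Substituting and matching coefficients of each power of x gives A0 = 1/10, so y_p = 1/10.
General solution: y = 1/10 + C1*exp(-5*x) + C2*exp(2*x).
Apply the initial conditions: y(0) = 1/10 + C1 + C2 = -5 and y'(0) = -5*C1 + 2*C2 = 0. Solving gives C1 = -51/35, C2 = -51/14.

y = 1/10 - 51*exp(2*x)/14 - 51*exp(-5*x)/35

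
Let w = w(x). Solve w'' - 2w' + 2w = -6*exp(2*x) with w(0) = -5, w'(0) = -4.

Characteristic equation r² - 2r + 2 = 0 has discriminant (-2)² - 4·(2) = -4 < 0, so r = 1 ± i.
Hence w_h = C1*cos(x)*exp(x) + C2*exp(x)*sin(x).
Try w_p = A*exp(2*x). Substituting into the equation and dividing by exp(2*x) gives A = -3, so w_p = -3*exp(2*x).
General solution: w = -3*exp(2*x) + C1*cos(x)*exp(x) + C2*exp(x)*sin(x).
Apply the initial conditions: w(0) = -3 + C1 = -5 and w'(0) = -6 + C1 + C2 = -4. Solving gives C1 = -2, C2 = 4.

w = -3*exp(2*x) - 2*cos(x)*exp(x) + 4*exp(x)*sin(x)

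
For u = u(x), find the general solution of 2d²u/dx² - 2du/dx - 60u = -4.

u = 1/15 + C1*exp(6*x) + C2*exp(-5*x)

Divide through by 2: u'' - u' - 30u = -2.
Characteristic equation r² - r - 30 = 0 factors as (r - 6)(r + 5) = 0, so r = 6, -5.
Hence u_h = C1*exp(6*x) + C2*exp(-5*x).
For the particular solution try u_p = A0. Substituting and matching coefficients of each power of x gives A0 = 1/15, so u_p = 1/15.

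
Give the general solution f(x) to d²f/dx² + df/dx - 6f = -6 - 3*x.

Characteristic equation r² + r - 6 = 0 factors as (r - 2)(r + 3) = 0, so r = 2, -3.
Hence f_h = C1*exp(2*x) + C2*exp(-3*x).
For the particular solution try f_p = A0 + A1*x. Substituting and matching coefficients of each power of x gives A0 = 13/12, A1 = 1/2, so f_p = 13/12 + x/2.

f = 13/12 + x/2 + C1*exp(2*x) + C2*exp(-3*x)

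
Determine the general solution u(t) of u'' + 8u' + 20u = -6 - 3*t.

Characteristic equation r² + 8r + 20 = 0 has discriminant (8)² - 4·(20) = -16 < 0, so r = -4 ± 2i.
Hence u_h = C1*cos(2*t)*exp(-4*t) + C2*exp(-4*t)*sin(2*t).
For the particular solution try u_p = A0 + A1*t. Substituting and matching coefficients of each power of t gives A0 = -6/25, A1 = -3/20, so u_p = -6/25 - 3*t/20.

u = -6/25 - 3*t/20 + C1*cos(2*t)*exp(-4*t) + C2*exp(-4*t)*sin(2*t)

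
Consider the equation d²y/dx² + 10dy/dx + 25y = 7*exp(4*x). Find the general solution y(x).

Characteristic equation r² + 10r + 25 = 0 has discriminant (10)² - 4·(25) = 0, so r = -5 is a repeated root.
Hence y_h = (C1 + C2*x)*exp(-5*x).
Try y_p = A*exp(4*x). Substituting into the equation and dividing by exp(4*x) gives A = 7/81, so y_p = 7*exp(4*x)/81.

y = 7*exp(4*x)/81 + C1*exp(-5*x) + C2*x*exp(-5*x)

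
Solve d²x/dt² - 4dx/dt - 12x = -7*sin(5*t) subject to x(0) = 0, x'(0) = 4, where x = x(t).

x = -140*cos(5*t)/1769 - 81*exp(-2*t)/232 + 209*exp(6*t)/488 + 259*sin(5*t)/1769

Characteristic equation r² - 4r - 12 = 0 factors as (r - 6)(r + 2) = 0, so r = 6, -2.
Hence x_h = C1*exp(6*t) + C2*exp(-2*t).
Try x_p = A*cos(5*t) + B*sin(5*t). Substituting and equating the coefficients of cos(5t) and sin(5t) gives A = -140/1769, B = 259/1769, so x_p = -140*cos(5*t)/1769 + 259*sin(5*t)/1769.
General solution: x = -140*cos(5*t)/1769 + 259*sin(5*t)/1769 + C1*exp(6*t) + C2*exp(-2*t).
Apply the initial conditions: x(0) = -140/1769 + C1 + C2 = 0 and x'(0) = 1295/1769 - 2*C2 + 6*C1 = 4. Solving gives C1 = 209/488, C2 = -81/232.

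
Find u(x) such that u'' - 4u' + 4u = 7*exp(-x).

u = 7*exp(-x)/9 + C1*exp(2*x) + C2*x*exp(2*x)

Characteristic equation r² - 4r + 4 = 0 has discriminant (-4)² - 4·(4) = 0, so r = 2 is a repeated root.
Hence u_h = (C1 + C2*x)*exp(2*x).
Try u_p = A*exp(-x). Substituting into the equation and dividing by exp(-x) gives A = 7/9, so u_p = 7*exp(-x)/9.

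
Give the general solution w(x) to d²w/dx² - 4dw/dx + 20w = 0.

w = C1*cos(4*x)*exp(2*x) + C2*exp(2*x)*sin(4*x)

Characteristic equation r² - 4r + 20 = 0 has discriminant (-4)² - 4·(20) = -64 < 0, so r = 2 ± 4i.
Hence w_h = C1*cos(4*x)*exp(2*x) + C2*exp(2*x)*sin(4*x).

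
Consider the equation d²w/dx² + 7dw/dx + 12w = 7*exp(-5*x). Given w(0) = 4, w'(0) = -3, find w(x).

Characteristic equation r² + 7r + 12 = 0 factors as (r + 3)(r + 4) = 0, so r = -3, -4.
Hence w_h = C1*exp(-3*x) + C2*exp(-4*x).
Try w_p = A*exp(-5*x). Substituting into the equation and dividing by exp(-5*x) gives A = 7/2, so w_p = 7*exp(-5*x)/2.
General solution: w = 7*exp(-5*x)/2 + C1*exp(-3*x) + C2*exp(-4*x).
Apply the initial conditions: w(0) = 7/2 + C1 + C2 = 4 and w'(0) = -35/2 - 4*C2 - 3*C1 = -3. Solving gives C1 = 33/2, C2 = -16.

w = -16*exp(-4*x) + 7*exp(-5*x)/2 + 33*exp(-3*x)/2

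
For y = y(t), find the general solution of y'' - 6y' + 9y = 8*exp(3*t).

y = C1*exp(3*t) + 4*t**2*exp(3*t) + C2*t*exp(3*t)

Characteristic equation r² - 6r + 9 = 0 has discriminant (-6)² - 4·(9) = 0, so r = 3 is a repeated root.
Hence y_h = (C1 + C2*t)*exp(3*t).
Since exp(3*t) solves the homogeneous equation (r = 3 is a root of multiplicity 2), multiply the trial by t^2. Try y_p = A*t^2*exp(3*t). Substituting into the equation and dividing by exp(3*t) gives A = 4, so y_p = 4*t^2*exp(3*t).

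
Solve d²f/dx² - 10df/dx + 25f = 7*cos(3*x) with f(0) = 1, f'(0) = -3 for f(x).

f = -105*sin(3*x)/578 + 28*cos(3*x)/289 + 261*exp(5*x)/289 - 237*x*exp(5*x)/34

Characteristic equation r² - 10r + 25 = 0 has discriminant (-10)² - 4·(25) = 0, so r = 5 is a repeated root.
Hence f_h = (C1 + C2*x)*exp(5*x).
Try f_p = A*cos(3*x) + B*sin(3*x). Substituting and equating the coefficients of cos(3x) and sin(3x) gives A = 28/289, B = -105/578, so f_p = -105*sin(3*x)/578 + 28*cos(3*x)/289.
General solution: f = -105*sin(3*x)/578 + 28*cos(3*x)/289 + C1*exp(5*x) + C2*x*exp(5*x).
Apply the initial conditions: f(0) = 28/289 + C1 = 1 and f'(0) = -315/578 + C2 + 5*C1 = -3. Solving gives C1 = 261/289, C2 = -237/34.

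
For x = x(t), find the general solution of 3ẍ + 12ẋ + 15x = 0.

x = C1*cos(t)*exp(-2*t) + C2*exp(-2*t)*sin(t)

Divide through by 3: x'' + 4x' + 5x = 0.
Characteristic equation r² + 4r + 5 = 0 has discriminant (4)² - 4·(5) = -4 < 0, so r = -2 ± i.
Hence x_h = C1*cos(t)*exp(-2*t) + C2*exp(-2*t)*sin(t).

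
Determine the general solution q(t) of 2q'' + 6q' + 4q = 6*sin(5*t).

q = -69*sin(5*t)/754 - 45*cos(5*t)/754 + C1*exp(-2*t) + C2*exp(-t)

Divide through by 2: q'' + 3q' + 2q = 3*sin(5*t).
Characteristic equation r² + 3r + 2 = 0 factors as (r + 2)(r + 1) = 0, so r = -2, -1.
Hence q_h = C1*exp(-2*t) + C2*exp(-t).
Try q_p = A*cos(5*t) + B*sin(5*t). Substituting and equating the coefficients of cos(5t) and sin(5t) gives A = -45/754, B = -69/754, so q_p = -69*sin(5*t)/754 - 45*cos(5*t)/754.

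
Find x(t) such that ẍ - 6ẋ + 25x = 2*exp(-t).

Characteristic equation r² - 6r + 25 = 0 has discriminant (-6)² - 4·(25) = -64 < 0, so r = 3 ± 4i.
Hence x_h = C1*cos(4*t)*exp(3*t) + C2*exp(3*t)*sin(4*t).
Try x_p = A*exp(-t). Substituting into the equation and dividing by exp(-t) gives A = 1/16, so x_p = exp(-t)/16.

x = exp(-t)/16 + C1*cos(4*t)*exp(3*t) + C2*exp(3*t)*sin(4*t)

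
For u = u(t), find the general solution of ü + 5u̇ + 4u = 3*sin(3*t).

Characteristic equation r² + 5r + 4 = 0 factors as (r + 4)(r + 1) = 0, so r = -4, -1.
Hence u_h = C1*exp(-4*t) + C2*exp(-t).
Try u_p = A*cos(3*t) + B*sin(3*t). Substituting and equating the coefficients of cos(3t) and sin(3t) gives A = -9/50, B = -3/50, so u_p = -9*cos(3*t)/50 - 3*sin(3*t)/50.

u = -9*cos(3*t)/50 - 3*sin(3*t)/50 + C1*exp(-4*t) + C2*exp(-t)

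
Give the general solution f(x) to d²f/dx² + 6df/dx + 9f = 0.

Characteristic equation r² + 6r + 9 = 0 has discriminant (6)² - 4·(9) = 0, so r = -3 is a repeated root.
Hence f_h = (C1 + C2*x)*exp(-3*x).

f = C1*exp(-3*x) + C2*x*exp(-3*x)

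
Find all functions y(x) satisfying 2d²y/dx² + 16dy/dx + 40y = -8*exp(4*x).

Divide through by 2: y'' + 8y' + 20y = -4*exp(4*x).
Characteristic equation r² + 8r + 20 = 0 has discriminant (8)² - 4·(20) = -16 < 0, so r = -4 ± 2i.
Hence y_h = C1*cos(2*x)*exp(-4*x) + C2*exp(-4*x)*sin(2*x).
Try y_p = A*exp(4*x). Substituting into the equation and dividing by exp(4*x) gives A = -1/17, so y_p = -exp(4*x)/17.

y = -exp(4*x)/17 + C1*cos(2*x)*exp(-4*x) + C2*exp(-4*x)*sin(2*x)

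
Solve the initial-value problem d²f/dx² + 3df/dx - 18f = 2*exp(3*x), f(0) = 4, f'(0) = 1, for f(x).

Characteristic equation r² + 3r - 18 = 0 factors as (r + 6)(r - 3) = 0, so r = -6, 3.
Hence f_h = C1*exp(-6*x) + C2*exp(3*x).
Since exp(3*x) solves the homogeneous equation (r = 3 is a root of multiplicity 1), multiply the trial by x. Try f_p = A*x*exp(3*x). Substituting into the equation and dividing by exp(3*x) gives A = 2/9, so f_p = 2*x*exp(3*x)/9.
General solution: f = C1*exp(-6*x) + C2*exp(3*x) + 2*x*exp(3*x)/9.
Apply the initial conditions: f(0) = C1 + C2 = 4 and f'(0) = 2/9 - 6*C1 + 3*C2 = 1. Solving gives C1 = 101/81, C2 = 223/81.

f = 101*exp(-6*x)/81 + 223*exp(3*x)/81 + 2*x*exp(3*x)/9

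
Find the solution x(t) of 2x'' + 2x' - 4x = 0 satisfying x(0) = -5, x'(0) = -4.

x = -14*exp(t)/3 - exp(-2*t)/3

Divide through by 2: x'' + x' - 2x = 0.
Characteristic equation r² + r - 2 = 0 factors as (r + 2)(r - 1) = 0, so r = -2, 1.
Hence x_h = C1*exp(-2*t) + C2*exp(t).
Apply the initial conditions: x(0) = C1 + C2 = -5 and x'(0) = C2 - 2*C1 = -4. Solving gives C1 = -1/3, C2 = -14/3.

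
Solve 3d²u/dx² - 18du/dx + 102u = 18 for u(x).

Divide through by 3: u'' - 6u' + 34u = 6.
Characteristic equation r² - 6r + 34 = 0 has discriminant (-6)² - 4·(34) = -100 < 0, so r = 3 ± 5i.
Hence u_h = C1*cos(5*x)*exp(3*x) + C2*exp(3*x)*sin(5*x).
For the particular solution try u_p = A0. Substituting and matching coefficients of each power of x gives A0 = 3/17, so u_p = 3/17.

u = 3/17 + C1*cos(5*x)*exp(3*x) + C2*exp(3*x)*sin(5*x)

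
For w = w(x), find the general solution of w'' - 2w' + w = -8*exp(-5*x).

Characteristic equation r² - 2r + 1 = 0 has discriminant (-2)² - 4·(1) = 0, so r = 1 is a repeated root.
Hence w_h = (C1 + C2*x)*exp(x).
Try w_p = A*exp(-5*x). Substituting into the equation and dividing by exp(-5*x) gives A = -2/9, so w_p = -2*exp(-5*x)/9.

w = -2*exp(-5*x)/9 + C1*exp(x) + C2*x*exp(x)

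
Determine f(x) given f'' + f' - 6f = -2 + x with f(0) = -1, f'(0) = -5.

f = 11/36 - 7*exp(2*x)/4 - x/6 + 4*exp(-3*x)/9

Characteristic equation r² + r - 6 = 0 factors as (r + 3)(r - 2) = 0, so r = -3, 2.
Hence f_h = C1*exp(-3*x) + C2*exp(2*x).
For the particular solution try f_p = A0 + A1*x. Substituting and matching coefficients of each power of x gives A0 = 11/36, A1 = -1/6, so f_p = 11/36 - x/6.
General solution: f = 11/36 - x/6 + C1*exp(-3*x) + C2*exp(2*x).
Apply the initial conditions: f(0) = 11/36 + C1 + C2 = -1 and f'(0) = -1/6 - 3*C1 + 2*C2 = -5. Solving gives C1 = 4/9, C2 = -7/4.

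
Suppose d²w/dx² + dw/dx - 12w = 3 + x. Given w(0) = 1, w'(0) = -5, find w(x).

Characteristic equation r² + r - 12 = 0 factors as (r - 3)(r + 4) = 0, so r = 3, -4.
Hence w_h = C1*exp(3*x) + C2*exp(-4*x).
For the particular solution try w_p = A0 + A1*x. Substituting and matching coefficients of each power of x gives A0 = -37/144, A1 = -1/12, so w_p = -37/144 - x/12.
General solution: w = -37/144 - x/12 + C1*exp(3*x) + C2*exp(-4*x).
Apply the initial conditions: w(0) = -37/144 + C1 + C2 = 1 and w'(0) = -1/12 - 4*C2 + 3*C1 = -5. Solving gives C1 = 1/63, C2 = 139/112.

w = -37/144 - x/12 + exp(3*x)/63 + 139*exp(-4*x)/112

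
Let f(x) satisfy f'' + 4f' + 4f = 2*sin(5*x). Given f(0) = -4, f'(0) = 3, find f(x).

f = -3324*exp(-2*x)/841 - 42*sin(5*x)/841 - 40*cos(5*x)/841 - 135*x*exp(-2*x)/29

Characteristic equation r² + 4r + 4 = 0 has discriminant (4)² - 4·(4) = 0, so r = -2 is a repeated root.
Hence f_h = (C1 + C2*x)*exp(-2*x).
Try f_p = A*cos(5*x) + B*sin(5*x). Substituting and equating the coefficients of cos(5x) and sin(5x) gives A = -40/841, B = -42/841, so f_p = -42*sin(5*x)/841 - 40*cos(5*x)/841.
General solution: f = -42*sin(5*x)/841 - 40*cos(5*x)/841 + C1*exp(-2*x) + C2*x*exp(-2*x).
Apply the initial conditions: f(0) = -40/841 + C1 = -4 and f'(0) = -210/841 + C2 - 2*C1 = 3. Solving gives C1 = -3324/841, C2 = -135/29.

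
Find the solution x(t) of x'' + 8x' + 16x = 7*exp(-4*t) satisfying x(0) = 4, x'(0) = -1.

Characteristic equation r² + 8r + 16 = 0 has discriminant (8)² - 4·(16) = 0, so r = -4 is a repeated root.
Hence x_h = (C1 + C2*t)*exp(-4*t).
Since exp(-4*t) solves the homogeneous equation (r = -4 is a root of multiplicity 2), multiply the trial by t^2. Try x_p = A*t^2*exp(-4*t). Substituting into the equation and dividing by exp(-4*t) gives A = 7/2, so x_p = 7*t^2*exp(-4*t)/2.
General solution: x = C1*exp(-4*t) + 7*t^2*exp(-4*t)/2 + C2*t*exp(-4*t).
Apply the initial conditions: x(0) = C1 = 4 and x'(0) = C2 - 4*C1 = -1. Solving gives C1 = 4, C2 = 15.

x = 4*exp(-4*t) + 15*t*exp(-4*t) + 7*t**2*exp(-4*t)/2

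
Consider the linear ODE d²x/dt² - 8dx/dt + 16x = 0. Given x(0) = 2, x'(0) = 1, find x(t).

x = 2*exp(4*t) - 7*t*exp(4*t)

Characteristic equation r² - 8r + 16 = 0 has discriminant (-8)² - 4·(16) = 0, so r = 4 is a repeated root.
Hence x_h = (C1 + C2*t)*exp(4*t).
Apply the initial conditions: x(0) = C1 = 2 and x'(0) = C2 + 4*C1 = 1. Solving gives C1 = 2, C2 = -7.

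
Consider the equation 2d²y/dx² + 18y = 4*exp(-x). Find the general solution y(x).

Divide through by 2: y'' + 9y = 2*exp(-x).
Characteristic equation r² + 9 = 0 has discriminant (0)² - 4·(9) = -36 < 0, so r = ± 3i.
Hence y_h = C1*cos(3*x) + C2*sin(3*x).
Try y_p = A*exp(-x). Substituting into the equation and dividing by exp(-x) gives A = 1/5, so y_p = exp(-x)/5.

y = exp(-x)/5 + C1*cos(3*x) + C2*sin(3*x)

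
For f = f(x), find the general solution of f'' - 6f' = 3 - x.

Characteristic equation r² - 6r = 0 factors as (r - 6)r = 0, so r = 6, 0.
Hence f_h = C1*exp(6*x) + C2.
Since 0 is a characteristic root (multiplicity 1), multiply the polynomial trial by x: try f_p = x*(A0 + A1*x). Substituting and matching coefficients of each power of x gives A0 = -17/36, A1 = 1/12, so f_p = -17*x/36 + x^2/12.

f = C2 - 17*x/36 + x**2/12 + C1*exp(6*x)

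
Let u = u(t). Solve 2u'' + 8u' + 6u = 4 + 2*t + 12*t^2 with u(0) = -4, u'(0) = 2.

Divide through by 2: u'' + 4u' + 3u = 2 + t + 6*t^2.
Characteristic equation r² + 4r + 3 = 0 factors as (r + 3)(r + 1) = 0, so r = -3, -1.
Hence u_h = C1*exp(-3*t) + C2*exp(-t).
For the particular solution try u_p = A0 + A1*t + A2*t^2. Substituting and matching coefficients of each power of t gives A0 = 6, A1 = -5, A2 = 2, so u_p = 6 - 5*t + 2*t^2.
General solution: u = 6 - 5*t + 2*t^2 + C1*exp(-3*t) + C2*exp(-t).
Apply the initial conditions: u(0) = 6 + C1 + C2 = -4 and u'(0) = -5 - C2 - 3*C1 = 2. Solving gives C1 = 3/2, C2 = -23/2.

u = 6 - 5*t + 2*t**2 - 23*exp(-t)/2 + 3*exp(-3*t)/2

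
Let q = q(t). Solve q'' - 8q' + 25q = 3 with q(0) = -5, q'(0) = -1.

q = 3/25 - 128*cos(3*t)*exp(4*t)/25 + 487*exp(4*t)*sin(3*t)/75

Characteristic equation r² - 8r + 25 = 0 has discriminant (-8)² - 4·(25) = -36 < 0, so r = 4 ± 3i.
Hence q_h = C1*cos(3*t)*exp(4*t) + C2*exp(4*t)*sin(3*t).
For the particular solution try q_p = A0. Substituting and matching coefficients of each power of t gives A0 = 3/25, so q_p = 3/25.
General solution: q = 3/25 + C1*cos(3*t)*exp(4*t) + C2*exp(4*t)*sin(3*t).
Apply the initial conditions: q(0) = 3/25 + C1 = -5 and q'(0) = 3*C2 + 4*C1 = -1. Solving gives C1 = -128/25, C2 = 487/75.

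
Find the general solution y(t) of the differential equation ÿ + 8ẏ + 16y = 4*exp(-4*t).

y = C1*exp(-4*t) + 2*t**2*exp(-4*t) + C2*t*exp(-4*t)

Characteristic equation r² + 8r + 16 = 0 has discriminant (8)² - 4·(16) = 0, so r = -4 is a repeated root.
Hence y_h = (C1 + C2*t)*exp(-4*t).
Since exp(-4*t) solves the homogeneous equation (r = -4 is a root of multiplicity 2), multiply the trial by t^2. Try y_p = A*t^2*exp(-4*t). Substituting into the equation and dividing by exp(-4*t) gives A = 2, so y_p = 2*t^2*exp(-4*t).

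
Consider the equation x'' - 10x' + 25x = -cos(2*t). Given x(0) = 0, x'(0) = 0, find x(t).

x = -21*cos(2*t)/841 + 20*sin(2*t)/841 + 21*exp(5*t)/841 - 5*t*exp(5*t)/29

Characteristic equation r² - 10r + 25 = 0 has discriminant (-10)² - 4·(25) = 0, so r = 5 is a repeated root.
Hence x_h = (C1 + C2*t)*exp(5*t).
Try x_p = A*cos(2*t) + B*sin(2*t). Substituting and equating the coefficients of cos(2t) and sin(2t) gives A = -21/841, B = 20/841, so x_p = -21*cos(2*t)/841 + 20*sin(2*t)/841.
General solution: x = -21*cos(2*t)/841 + 20*sin(2*t)/841 + C1*exp(5*t) + C2*t*exp(5*t).
Apply the initial conditions: x(0) = -21/841 + C1 = 0 and x'(0) = 40/841 + C2 + 5*C1 = 0. Solving gives C1 = 21/841, C2 = -5/29.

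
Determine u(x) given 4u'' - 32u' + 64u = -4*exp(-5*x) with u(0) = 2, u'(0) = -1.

u = -exp(-5*x)/81 + 163*exp(4*x)/81 - 82*x*exp(4*x)/9

Divide through by 4: u'' - 8u' + 16u = -exp(-5*x).
Characteristic equation r² - 8r + 16 = 0 has discriminant (-8)² - 4·(16) = 0, so r = 4 is a repeated root.
Hence u_h = (C1 + C2*x)*exp(4*x).
Try u_p = A*exp(-5*x). Substituting into the equation and dividing by exp(-5*x) gives A = -1/81, so u_p = -exp(-5*x)/81.
General solution: u = -exp(-5*x)/81 + C1*exp(4*x) + C2*x*exp(4*x).
Apply the initial conditions: u(0) = -1/81 + C1 = 2 and u'(0) = 5/81 + C2 + 4*C1 = -1. Solving gives C1 = 163/81, C2 = -82/9.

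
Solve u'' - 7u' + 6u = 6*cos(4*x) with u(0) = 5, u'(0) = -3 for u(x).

Characteristic equation r² - 7r + 6 = 0 factors as (r - 6)(r - 1) = 0, so r = 6, 1.
Hence u_h = C1*exp(6*x) + C2*exp(x).
Try u_p = A*cos(4*x) + B*sin(4*x). Substituting and equating the coefficients of cos(4x) and sin(4x) gives A = -15/221, B = -42/221, so u_p = -42*sin(4*x)/221 - 15*cos(4*x)/221.
General solution: u = -42*sin(4*x)/221 - 15*cos(4*x)/221 + C1*exp(6*x) + C2*exp(x).
Apply the initial conditions: u(0) = -15/221 + C1 + C2 = 5 and u'(0) = -168/221 + C2 + 6*C1 = -3. Solving gives C1 = -19/13, C2 = 111/17.

u = -42*sin(4*x)/221 - 19*exp(6*x)/13 - 15*cos(4*x)/221 + 111*exp(x)/17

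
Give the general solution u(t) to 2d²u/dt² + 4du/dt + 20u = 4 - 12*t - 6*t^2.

u = 89/250 - 12*t/25 - 3*t**2/10 + C1*cos(3*t)*exp(-t) + C2*exp(-t)*sin(3*t)

Divide through by 2: u'' + 2u' + 10u = 2 - 6*t - 3*t^2.
Characteristic equation r² + 2r + 10 = 0 has discriminant (2)² - 4·(10) = -36 < 0, so r = -1 ± 3i.
Hence u_h = C1*cos(3*t)*exp(-t) + C2*exp(-t)*sin(3*t).
For the particular solution try u_p = A0 + A1*t + A2*t^2. Substituting and matching coefficients of each power of t gives A0 = 89/250, A1 = -12/25, A2 = -3/10, so u_p = 89/250 - 12*t/25 - 3*t^2/10.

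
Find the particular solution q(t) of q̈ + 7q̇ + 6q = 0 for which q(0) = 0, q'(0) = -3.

q = -3*exp(-t)/5 + 3*exp(-6*t)/5

Characteristic equation r² + 7r + 6 = 0 factors as (r + 6)(r + 1) = 0, so r = -6, -1.
Hence q_h = C1*exp(-6*t) + C2*exp(-t).
Apply the initial conditions: q(0) = C1 + C2 = 0 and q'(0) = -C2 - 6*C1 = -3. Solving gives C1 = 3/5, C2 = -3/5.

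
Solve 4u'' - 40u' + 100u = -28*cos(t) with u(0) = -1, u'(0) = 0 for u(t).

Divide through by 4: u'' - 10u' + 25u = -7*cos(t).
Characteristic equation r² - 10r + 25 = 0 has discriminant (-10)² - 4·(25) = 0, so r = 5 is a repeated root.
Hence u_h = (C1 + C2*t)*exp(5*t).
Try u_p = A*cos(t) + B*sin(t). Substituting and equating the coefficients of cos(t) and sin(t) gives A = -42/169, B = 35/338, so u_p = -42*cos(t)/169 + 35*sin(t)/338.
General solution: u = -42*cos(t)/169 + 35*sin(t)/338 + C1*exp(5*t) + C2*t*exp(5*t).
Apply the initial conditions: u(0) = -42/169 + C1 = -1 and u'(0) = 35/338 + C2 + 5*C1 = 0. Solving gives C1 = -127/169, C2 = 95/26.

u = -127*exp(5*t)/169 - 42*cos(t)/169 + 35*sin(t)/338 + 95*t*exp(5*t)/26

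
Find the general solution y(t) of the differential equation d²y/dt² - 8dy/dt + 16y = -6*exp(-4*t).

y = -3*exp(-4*t)/32 + C1*exp(4*t) + C2*t*exp(4*t)

Characteristic equation r² - 8r + 16 = 0 has discriminant (-8)² - 4·(16) = 0, so r = 4 is a repeated root.
Hence y_h = (C1 + C2*t)*exp(4*t).
Try y_p = A*exp(-4*t). Substituting into the equation and dividing by exp(-4*t) gives A = -3/32, so y_p = -3*exp(-4*t)/32.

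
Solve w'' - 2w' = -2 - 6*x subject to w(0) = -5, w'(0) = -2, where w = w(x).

w = -11/4 - 9*exp(2*x)/4 + 3*x**2/2 + 5*x/2

Characteristic equation r² - 2r = 0 factors as (r - 2)r = 0, so r = 2, 0.
Hence w_h = C1*exp(2*x) + C2.
Since 0 is a characteristic root (multiplicity 1), multiply the polynomial trial by x: try w_p = x*(A0 + A1*x). Substituting and matching coefficients of each power of x gives A0 = 5/2, A1 = 3/2, so w_p = 3*x^2/2 + 5*x/2.
General solution: w = C2 + 3*x^2/2 + 5*x/2 + C1*exp(2*x).
Apply the initial conditions: w(0) = C1 + C2 = -5 and w'(0) = 5/2 + 2*C1 = -2. Solving gives C1 = -9/4, C2 = -11/4.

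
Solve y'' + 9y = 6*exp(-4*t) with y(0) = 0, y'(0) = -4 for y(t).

y = -76*sin(3*t)/75 - 6*cos(3*t)/25 + 6*exp(-4*t)/25

Characteristic equation r² + 9 = 0 has discriminant (0)² - 4·(9) = -36 < 0, so r = ± 3i.
Hence y_h = C1*cos(3*t) + C2*sin(3*t).
Try y_p = A*exp(-4*t). Substituting into the equation and dividing by exp(-4*t) gives A = 6/25, so y_p = 6*exp(-4*t)/25.
General solution: y = 6*exp(-4*t)/25 + C1*cos(3*t) + C2*sin(3*t).
Apply the initial conditions: y(0) = 6/25 + C1 = 0 and y'(0) = -24/25 + 3*C2 = -4. Solving gives C1 = -6/25, C2 = -76/75.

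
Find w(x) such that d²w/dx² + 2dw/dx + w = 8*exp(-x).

w = C1*exp(-x) + 4*x**2*exp(-x) + C2*x*exp(-x)

Characteristic equation r² + 2r + 1 = 0 has discriminant (2)² - 4·(1) = 0, so r = -1 is a repeated root.
Hence w_h = (C1 + C2*x)*exp(-x).
Since exp(-x) solves the homogeneous equation (r = -1 is a root of multiplicity 2), multiply the trial by x^2. Try w_p = A*x^2*exp(-x). Substituting into the equation and dividing by exp(-x) gives A = 4, so w_p = 4*x^2*exp(-x).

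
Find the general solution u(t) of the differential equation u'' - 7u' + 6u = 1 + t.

Characteristic equation r² - 7r + 6 = 0 factors as (r - 1)(r - 6) = 0, so r = 1, 6.
Hence u_h = C1*exp(t) + C2*exp(6*t).
For the particular solution try u_p = A0 + A1*t. Substituting and matching coefficients of each power of t gives A0 = 13/36, A1 = 1/6, so u_p = 13/36 + t/6.

u = 13/36 + t/6 + C1*exp(t) + C2*exp(6*t)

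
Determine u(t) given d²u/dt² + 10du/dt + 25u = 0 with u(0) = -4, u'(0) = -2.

Characteristic equation r² + 10r + 25 = 0 has discriminant (10)² - 4·(25) = 0, so r = -5 is a repeated root.
Hence u_h = (C1 + C2*t)*exp(-5*t).
Apply the initial conditions: u(0) = C1 = -4 and u'(0) = C2 - 5*C1 = -2. Solving gives C1 = -4, C2 = -22.

u = -4*exp(-5*t) - 22*t*exp(-5*t)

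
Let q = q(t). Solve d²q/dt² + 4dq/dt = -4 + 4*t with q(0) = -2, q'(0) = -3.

q = -39/16 + t**2/2 - 5*t/4 + 7*exp(-4*t)/16

Characteristic equation r² + 4r = 0 factors as (r + 4)r = 0, so r = -4, 0.
Hence q_h = C1*exp(-4*t) + C2.
Since 0 is a characteristic root (multiplicity 1), multiply the polynomial trial by t: try q_p = t*(A0 + A1*t). Substituting and matching coefficients of each power of t gives A0 = -5/4, A1 = 1/2, so q_p = t^2/2 - 5*t/4.
General solution: q = C2 + t^2/2 - 5*t/4 + C1*exp(-4*t).
Apply the initial conditions: q(0) = C1 + C2 = -2 and q'(0) = -5/4 - 4*C1 = -3. Solving gives C1 = 7/16, C2 = -39/16.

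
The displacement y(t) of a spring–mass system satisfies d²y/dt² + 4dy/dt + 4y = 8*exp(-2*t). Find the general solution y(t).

Characteristic equation r² + 4r + 4 = 0 has discriminant (4)² - 4·(4) = 0, so r = -2 is a repeated root.
Hence y_h = (C1 + C2*t)*exp(-2*t).
Since exp(-2*t) solves the homogeneous equation (r = -2 is a root of multiplicity 2), multiply the trial by t^2. Try y_p = A*t^2*exp(-2*t). Substituting into the equation and dividing by exp(-2*t) gives A = 4, so y_p = 4*t^2*exp(-2*t).

y = C1*exp(-2*t) + 4*t**2*exp(-2*t) + C2*t*exp(-2*t)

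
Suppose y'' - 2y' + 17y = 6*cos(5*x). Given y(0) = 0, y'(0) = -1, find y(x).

Characteristic equation r² - 2r + 17 = 0 has discriminant (-2)² - 4·(17) = -64 < 0, so r = 1 ± 4i.
Hence y_h = C1*cos(4*x)*exp(x) + C2*exp(x)*sin(4*x).
Try y_p = A*cos(5*x) + B*sin(5*x). Substituting and equating the coefficients of cos(5x) and sin(5x) gives A = -12/41, B = -15/41, so y_p = -15*sin(5*x)/41 - 12*cos(5*x)/41.
General solution: y = -15*sin(5*x)/41 - 12*cos(5*x)/41 + C1*cos(4*x)*exp(x) + C2*exp(x)*sin(4*x).
Apply the initial conditions: y(0) = -12/41 + C1 = 0 and y'(0) = -75/41 + C1 + 4*C2 = -1. Solving gives C1 = 12/41, C2 = 11/82.

y = -15*sin(5*x)/41 - 12*cos(5*x)/41 + 11*exp(x)*sin(4*x)/82 + 12*cos(4*x)*exp(x)/41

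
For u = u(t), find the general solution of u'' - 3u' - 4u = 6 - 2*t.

Characteristic equation r² - 3r - 4 = 0 factors as (r + 1)(r - 4) = 0, so r = -1, 4.
Hence u_h = C1*exp(-t) + C2*exp(4*t).
For the particular solution try u_p = A0 + A1*t. Substituting and matching coefficients of each power of t gives A0 = -15/8, A1 = 1/2, so u_p = -15/8 + t/2.

u = -15/8 + t/2 + C1*exp(-t) + C2*exp(4*t)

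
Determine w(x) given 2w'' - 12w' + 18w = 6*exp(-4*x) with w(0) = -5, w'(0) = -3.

w = -248*exp(3*x)/49 + 3*exp(-4*x)/49 + 87*x*exp(3*x)/7

Divide through by 2: w'' - 6w' + 9w = 3*exp(-4*x).
Characteristic equation r² - 6r + 9 = 0 has discriminant (-6)² - 4·(9) = 0, so r = 3 is a repeated root.
Hence w_h = (C1 + C2*x)*exp(3*x).
Try w_p = A*exp(-4*x). Substituting into the equation and dividing by exp(-4*x) gives A = 3/49, so w_p = 3*exp(-4*x)/49.
General solution: w = 3*exp(-4*x)/49 + C1*exp(3*x) + C2*x*exp(3*x).
Apply the initial conditions: w(0) = 3/49 + C1 = -5 and w'(0) = -12/49 + C2 + 3*C1 = -3. Solving gives C1 = -248/49, C2 = 87/7.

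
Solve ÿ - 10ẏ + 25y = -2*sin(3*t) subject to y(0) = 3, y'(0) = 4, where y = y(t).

Characteristic equation r² - 10r + 25 = 0 has discriminant (-10)² - 4·(25) = 0, so r = 5 is a repeated root.
Hence y_h = (C1 + C2*t)*exp(5*t).
Try y_p = A*cos(3*t) + B*sin(3*t). Substituting and equating the coefficients of cos(3t) and sin(3t) gives A = -15/289, B = -8/289, so y_p = -15*cos(3*t)/289 - 8*sin(3*t)/289.
General solution: y = -15*cos(3*t)/289 - 8*sin(3*t)/289 + C1*exp(5*t) + C2*t*exp(5*t).
Apply the initial conditions: y(0) = -15/289 + C1 = 3 and y'(0) = -24/289 + C2 + 5*C1 = 4. Solving gives C1 = 882/289, C2 = -190/17.

y = -15*cos(3*t)/289 - 8*sin(3*t)/289 + 882*exp(5*t)/289 - 190*t*exp(5*t)/17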